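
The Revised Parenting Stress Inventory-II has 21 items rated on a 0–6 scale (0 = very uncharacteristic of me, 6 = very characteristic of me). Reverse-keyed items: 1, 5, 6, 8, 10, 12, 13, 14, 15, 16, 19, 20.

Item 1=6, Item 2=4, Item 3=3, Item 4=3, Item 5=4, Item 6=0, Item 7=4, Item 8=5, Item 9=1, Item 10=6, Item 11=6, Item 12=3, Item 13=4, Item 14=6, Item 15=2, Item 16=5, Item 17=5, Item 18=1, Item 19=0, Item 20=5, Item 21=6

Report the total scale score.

Reverse-coded items (on a 0–6 scale, reversed = 6 − raw):
  item 1: 6 − 6 = 0
  item 5: 6 − 4 = 2
  item 6: 6 − 0 = 6
  item 8: 6 − 5 = 1
  item 10: 6 − 6 = 0
  item 12: 6 − 3 = 3
  item 13: 6 − 4 = 2
  item 14: 6 − 6 = 0
  item 15: 6 − 2 = 4
  item 16: 6 − 5 = 1
  item 19: 6 − 0 = 6
  item 20: 6 − 5 = 1
After reverse-coding: 0, 4, 3, 3, 2, 6, 4, 1, 1, 0, 6, 3, 2, 0, 4, 1, 5, 1, 6, 1, 6
Total = 0 + 4 + 3 + 3 + 2 + 6 + 4 + 1 + 1 + 0 + 6 + 3 + 2 + 0 + 4 + 1 + 5 + 1 + 6 + 1 + 6 = 59

59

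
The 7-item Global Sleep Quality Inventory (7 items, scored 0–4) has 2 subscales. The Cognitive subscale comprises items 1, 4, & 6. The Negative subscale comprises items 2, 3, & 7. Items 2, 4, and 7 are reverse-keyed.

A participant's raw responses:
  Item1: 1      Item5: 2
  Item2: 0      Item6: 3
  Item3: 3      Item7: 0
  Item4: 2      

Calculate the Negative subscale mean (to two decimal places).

3.67

Negative items: 2, 3, 7.
Of these, items 2 & 7 are reverse-keyed; reverse-coded value = 4 − response.
  item 2: 4 − 0 = 4
  item 3: 3
  item 7: 4 − 0 = 4
Sum = 4 + 3 + 4 = 11
Mean = 11 / 3 = 3.67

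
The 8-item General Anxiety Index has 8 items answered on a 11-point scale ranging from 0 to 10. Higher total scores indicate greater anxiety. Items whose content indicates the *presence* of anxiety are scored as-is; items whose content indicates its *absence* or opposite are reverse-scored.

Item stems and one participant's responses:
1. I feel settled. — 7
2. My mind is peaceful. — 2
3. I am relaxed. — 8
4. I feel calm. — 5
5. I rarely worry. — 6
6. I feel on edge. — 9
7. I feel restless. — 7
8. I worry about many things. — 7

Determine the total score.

Items 1, 2, 3, 4, 5 describe the absence/opposite of anxiety → reverse-score.
reverse-coded value = 10 − response.
  item 1: 10 − 7 = 3
  item 2: 10 − 2 = 8
  item 3: 10 − 8 = 2
  item 4: 10 − 5 = 5
  item 5: 10 − 6 = 4
  item 6: 9
  item 7: 7
  item 8: 7
Total = 3 + 8 + 2 + 5 + 4 + 9 + 7 + 7 = 45

45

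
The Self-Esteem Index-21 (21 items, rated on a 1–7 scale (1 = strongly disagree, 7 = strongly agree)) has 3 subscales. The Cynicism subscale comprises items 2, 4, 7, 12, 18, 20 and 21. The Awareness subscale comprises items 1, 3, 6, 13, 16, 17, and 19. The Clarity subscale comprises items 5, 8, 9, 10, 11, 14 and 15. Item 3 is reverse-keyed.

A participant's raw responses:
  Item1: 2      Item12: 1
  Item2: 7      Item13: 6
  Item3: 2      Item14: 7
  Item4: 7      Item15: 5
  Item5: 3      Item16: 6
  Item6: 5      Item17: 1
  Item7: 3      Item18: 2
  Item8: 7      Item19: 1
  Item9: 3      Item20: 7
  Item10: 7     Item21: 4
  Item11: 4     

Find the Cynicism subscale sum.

31

Cynicism items: 2, 4, 7, 12, 18, 20, 21.
  item 2: 7
  item 4: 7
  item 7: 3
  item 12: 1
  item 18: 2
  item 20: 7
  item 21: 4
Sum = 7 + 7 + 3 + 1 + 2 + 7 + 4 = 31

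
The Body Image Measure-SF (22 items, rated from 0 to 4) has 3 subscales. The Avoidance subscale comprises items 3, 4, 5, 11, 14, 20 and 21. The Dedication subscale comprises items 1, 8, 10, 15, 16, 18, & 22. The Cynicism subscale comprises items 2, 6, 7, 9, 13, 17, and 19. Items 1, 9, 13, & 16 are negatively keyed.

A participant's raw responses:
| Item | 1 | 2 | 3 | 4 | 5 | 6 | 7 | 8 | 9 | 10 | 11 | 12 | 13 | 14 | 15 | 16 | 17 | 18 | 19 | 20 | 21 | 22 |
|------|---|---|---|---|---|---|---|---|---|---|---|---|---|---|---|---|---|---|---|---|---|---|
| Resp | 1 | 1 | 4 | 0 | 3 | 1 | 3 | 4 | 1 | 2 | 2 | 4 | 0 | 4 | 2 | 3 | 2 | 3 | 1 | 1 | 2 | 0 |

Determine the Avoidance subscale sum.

Avoidance items: 3, 4, 5, 11, 14, 20, 21.
  item 3: 4
  item 4: 0
  item 5: 3
  item 11: 2
  item 14: 4
  item 20: 1
  item 21: 2
Sum = 4 + 0 + 3 + 2 + 4 + 1 + 2 = 16

16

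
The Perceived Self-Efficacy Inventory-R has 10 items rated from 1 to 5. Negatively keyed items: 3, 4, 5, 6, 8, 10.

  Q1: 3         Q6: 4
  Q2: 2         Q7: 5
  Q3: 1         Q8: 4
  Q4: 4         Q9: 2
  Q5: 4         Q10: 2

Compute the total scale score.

29

Reverse-coded items (on a 1–5 scale, reversed = 6 − raw):
  item 3: 6 − 1 = 5
  item 4: 6 − 4 = 2
  item 5: 6 − 4 = 2
  item 6: 6 − 4 = 2
  item 8: 6 − 4 = 2
  item 10: 6 − 2 = 4
After reverse-coding: 3, 2, 5, 2, 2, 2, 5, 2, 2, 4
Total = 3 + 2 + 5 + 2 + 2 + 2 + 5 + 2 + 2 + 4 = 29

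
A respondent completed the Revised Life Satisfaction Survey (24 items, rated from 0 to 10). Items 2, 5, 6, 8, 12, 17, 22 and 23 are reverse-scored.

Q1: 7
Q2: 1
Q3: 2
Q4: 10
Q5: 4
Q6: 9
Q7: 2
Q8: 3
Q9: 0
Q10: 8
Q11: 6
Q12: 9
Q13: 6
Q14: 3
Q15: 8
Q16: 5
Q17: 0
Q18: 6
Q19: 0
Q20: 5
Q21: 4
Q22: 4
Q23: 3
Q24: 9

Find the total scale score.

128

Reverse-coded items (reversed = (0+10) − raw = 10 − raw):
  item 2: 10 − 1 = 9
  item 5: 10 − 4 = 6
  item 6: 10 − 9 = 1
  item 8: 10 − 3 = 7
  item 12: 10 − 9 = 1
  item 17: 10 − 0 = 10
  item 22: 10 − 4 = 6
  item 23: 10 − 3 = 7
Scored items: 7, 9, 2, 10, 6, 1, 2, 7, 0, 8, 6, 1, 6, 3, 8, 5, 10, 6, 0, 5, 4, 6, 7, 9
Total = 7 + 9 + 2 + 10 + 6 + 1 + 2 + 7 + 0 + 8 + 6 + 1 + 6 + 3 + 8 + 5 + 10 + 6 + 0 + 5 + 4 + 6 + 7 + 9 = 128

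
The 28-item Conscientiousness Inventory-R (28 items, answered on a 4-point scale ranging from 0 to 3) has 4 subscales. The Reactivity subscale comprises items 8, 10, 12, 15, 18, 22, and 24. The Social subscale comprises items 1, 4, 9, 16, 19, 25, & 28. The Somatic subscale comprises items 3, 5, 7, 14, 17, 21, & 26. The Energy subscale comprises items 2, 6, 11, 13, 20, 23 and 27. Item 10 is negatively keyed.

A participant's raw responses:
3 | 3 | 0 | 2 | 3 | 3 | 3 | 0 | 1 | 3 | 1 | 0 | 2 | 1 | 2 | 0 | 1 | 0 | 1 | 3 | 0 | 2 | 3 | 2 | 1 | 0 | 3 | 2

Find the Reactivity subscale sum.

6

Reactivity items: 8, 10, 12, 15, 18, 22, 24.
Of these, item 10 is negatively keyed; on a 0–3 scale, reversed = 3 − raw.
  item 8: 0
  item 10: 3 − 3 = 0
  item 12: 0
  item 15: 2
  item 18: 0
  item 22: 2
  item 24: 2
Sum = 0 + 0 + 0 + 2 + 0 + 2 + 2 = 6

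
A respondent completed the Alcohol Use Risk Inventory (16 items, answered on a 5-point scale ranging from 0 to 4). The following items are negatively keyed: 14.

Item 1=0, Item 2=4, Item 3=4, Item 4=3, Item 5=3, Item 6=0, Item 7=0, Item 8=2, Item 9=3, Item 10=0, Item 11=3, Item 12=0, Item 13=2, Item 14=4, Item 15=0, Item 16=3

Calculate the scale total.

Reverse-coded items (on a 0–4 scale, reversed = 4 − raw):
  item 14: 4 − 4 = 0
Scored responses: 0, 4, 4, 3, 3, 0, 0, 2, 3, 0, 3, 0, 2, 0, 0, 3
Total = 0 + 4 + 4 + 3 + 3 + 0 + 0 + 2 + 3 + 0 + 3 + 0 + 2 + 0 + 0 + 3 = 27

27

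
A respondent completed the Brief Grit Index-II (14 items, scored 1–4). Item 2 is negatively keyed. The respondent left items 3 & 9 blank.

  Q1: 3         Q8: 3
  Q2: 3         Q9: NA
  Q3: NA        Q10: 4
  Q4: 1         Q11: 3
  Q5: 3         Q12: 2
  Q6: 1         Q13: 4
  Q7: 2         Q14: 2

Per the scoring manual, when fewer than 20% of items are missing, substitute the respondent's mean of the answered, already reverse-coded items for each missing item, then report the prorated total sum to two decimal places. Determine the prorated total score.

35.00

Reverse-coded (on a 1–4 scale, reversed = 5 − raw):
  item 2: 5 − 3 = 2
Completed scored items (12 of 14): 3, 2, 1, 3, 1, 2, 3, 4, 3, 2, 4, 2; sum = 30.
Person mean = 30 / 12 ≈ 2.5000
Prorated total = (30 / 12) × 14 = 35.00 (to 2 dp)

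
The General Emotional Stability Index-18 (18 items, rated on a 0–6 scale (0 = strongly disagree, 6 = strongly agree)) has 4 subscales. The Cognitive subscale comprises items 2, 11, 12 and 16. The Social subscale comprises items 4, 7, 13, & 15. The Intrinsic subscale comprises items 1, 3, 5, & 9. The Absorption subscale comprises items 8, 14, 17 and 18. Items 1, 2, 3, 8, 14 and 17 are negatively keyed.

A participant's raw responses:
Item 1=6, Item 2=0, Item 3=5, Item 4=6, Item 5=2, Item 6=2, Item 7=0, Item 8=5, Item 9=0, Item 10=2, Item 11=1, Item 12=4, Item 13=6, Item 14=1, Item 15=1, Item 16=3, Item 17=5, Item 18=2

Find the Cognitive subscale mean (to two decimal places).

3.50

Cognitive items: 2, 11, 12, 16.
Of these, item 2 is negatively keyed; on a 0–6 scale, reversed = 6 − raw.
  item 2: 6 − 0 = 6
  item 11: 1
  item 12: 4
  item 16: 3
Sum = 6 + 1 + 4 + 3 = 14
Mean = 14 / 4 = 3.50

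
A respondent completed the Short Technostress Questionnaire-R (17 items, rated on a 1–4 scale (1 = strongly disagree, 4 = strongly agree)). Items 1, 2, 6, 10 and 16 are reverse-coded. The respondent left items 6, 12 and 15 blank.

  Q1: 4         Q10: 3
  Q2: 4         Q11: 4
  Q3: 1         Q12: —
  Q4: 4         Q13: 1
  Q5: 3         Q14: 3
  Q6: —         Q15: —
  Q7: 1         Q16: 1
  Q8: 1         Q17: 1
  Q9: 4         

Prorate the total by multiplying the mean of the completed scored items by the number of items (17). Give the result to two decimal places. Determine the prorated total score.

Reverse-coded (reversed = (1+4) − raw = 5 − raw):
  item 1: 5 − 4 = 1
  item 2: 5 − 4 = 1
  item 10: 5 − 3 = 2
  item 16: 5 − 1 = 4
Completed scored items (14 of 17): 1, 1, 1, 4, 3, 1, 1, 4, 2, 4, 1, 3, 4, 1; sum = 31.
Person mean = 31 / 14 ≈ 2.2143
Prorated total = (31 / 14) × 17 = 37.64 (to 2 dp)

37.64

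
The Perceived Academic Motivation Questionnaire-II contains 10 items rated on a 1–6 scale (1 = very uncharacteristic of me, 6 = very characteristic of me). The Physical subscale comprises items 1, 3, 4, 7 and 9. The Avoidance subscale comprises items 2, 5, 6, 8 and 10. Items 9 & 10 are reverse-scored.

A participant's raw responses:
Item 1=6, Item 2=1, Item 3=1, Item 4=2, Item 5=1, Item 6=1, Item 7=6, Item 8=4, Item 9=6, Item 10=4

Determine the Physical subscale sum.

16

Physical items: 1, 3, 4, 7, 9.
Of these, item 9 is reverse-scored; on a 1–6 scale, reversed = 7 − raw.
  item 1: 6
  item 3: 1
  item 4: 2
  item 7: 6
  item 9: 7 − 6 = 1
Sum = 6 + 1 + 2 + 6 + 1 = 16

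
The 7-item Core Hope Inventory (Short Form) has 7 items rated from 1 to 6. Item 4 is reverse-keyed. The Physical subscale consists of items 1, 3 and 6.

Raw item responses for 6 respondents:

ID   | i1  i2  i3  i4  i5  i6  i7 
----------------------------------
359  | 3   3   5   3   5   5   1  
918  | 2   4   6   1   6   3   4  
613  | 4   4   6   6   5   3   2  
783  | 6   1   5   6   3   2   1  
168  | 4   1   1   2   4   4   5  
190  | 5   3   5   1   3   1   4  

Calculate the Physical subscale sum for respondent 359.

13

Respondent 359 raw: 3, 3, 5, 3, 5, 5, 1.
Physical items: 1, 3, 6.
Reverse-coded (reversed = (1+6) − raw = 7 − raw):
  item 1: 3
  item 3: 5
  item 6: 5
Sum = 3 + 5 + 5 = 13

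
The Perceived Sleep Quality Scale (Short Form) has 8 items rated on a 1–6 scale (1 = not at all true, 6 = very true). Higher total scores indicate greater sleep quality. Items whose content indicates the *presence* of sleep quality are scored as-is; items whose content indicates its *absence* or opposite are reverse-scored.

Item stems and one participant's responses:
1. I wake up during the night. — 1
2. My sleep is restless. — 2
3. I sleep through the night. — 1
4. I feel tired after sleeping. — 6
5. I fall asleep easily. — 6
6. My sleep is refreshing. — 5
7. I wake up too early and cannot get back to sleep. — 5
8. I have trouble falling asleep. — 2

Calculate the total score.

31

Items 1, 2, 4, 7, 8 describe the absence/opposite of sleep quality → reverse-score.
on a 1–6 scale, reversed = 7 − raw.
  item 1: 7 − 1 = 6
  item 2: 7 − 2 = 5
  item 3: 1
  item 4: 7 − 6 = 1
  item 5: 6
  item 6: 5
  item 7: 7 − 5 = 2
  item 8: 7 − 2 = 5
Total = 6 + 5 + 1 + 1 + 6 + 5 + 2 + 5 = 31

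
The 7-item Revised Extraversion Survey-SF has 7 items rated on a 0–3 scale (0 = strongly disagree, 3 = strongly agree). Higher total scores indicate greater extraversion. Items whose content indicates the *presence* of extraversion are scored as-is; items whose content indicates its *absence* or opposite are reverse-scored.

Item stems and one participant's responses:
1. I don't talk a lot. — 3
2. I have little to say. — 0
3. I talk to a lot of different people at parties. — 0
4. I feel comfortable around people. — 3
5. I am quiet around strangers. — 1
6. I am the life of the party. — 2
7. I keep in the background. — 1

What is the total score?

12

Items 1, 2, 5, 7 describe the absence/opposite of extraversion → reverse-score.
on a 0–3 scale, reversed = 3 − raw.
  item 1: 3 − 3 = 0
  item 2: 3 − 0 = 3
  item 3: 0
  item 4: 3
  item 5: 3 − 1 = 2
  item 6: 2
  item 7: 3 − 1 = 2
Total = 0 + 3 + 0 + 3 + 2 + 2 + 2 = 12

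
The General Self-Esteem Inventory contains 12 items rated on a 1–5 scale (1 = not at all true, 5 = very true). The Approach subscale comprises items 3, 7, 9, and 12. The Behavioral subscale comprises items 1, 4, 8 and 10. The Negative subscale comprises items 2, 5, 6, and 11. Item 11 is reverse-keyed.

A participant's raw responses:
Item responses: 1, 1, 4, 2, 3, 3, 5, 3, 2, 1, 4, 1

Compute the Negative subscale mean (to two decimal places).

Negative items: 2, 5, 6, 11.
Of these, item 11 is reverse-keyed; reversed = (1+5) − raw = 6 − raw.
  item 2: 1
  item 5: 3
  item 6: 3
  item 11: 6 − 4 = 2
Sum = 1 + 3 + 3 + 2 = 9
Mean = 9 / 4 = 2.25

2.25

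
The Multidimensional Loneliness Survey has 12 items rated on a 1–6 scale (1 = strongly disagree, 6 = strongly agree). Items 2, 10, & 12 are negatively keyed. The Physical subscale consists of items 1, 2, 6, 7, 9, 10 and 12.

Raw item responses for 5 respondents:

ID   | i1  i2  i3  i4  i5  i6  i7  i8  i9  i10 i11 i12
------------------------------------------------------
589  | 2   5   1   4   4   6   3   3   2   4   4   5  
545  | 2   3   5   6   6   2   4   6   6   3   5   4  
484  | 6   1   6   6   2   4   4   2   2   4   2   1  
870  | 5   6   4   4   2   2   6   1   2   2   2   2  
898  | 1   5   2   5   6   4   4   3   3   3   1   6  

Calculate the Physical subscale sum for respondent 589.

Respondent 589 raw: 2, 5, 1, 4, 4, 6, 3, 3, 2, 4, 4, 5.
Physical items: 1, 2, 6, 7, 9, 10, 12.
Reverse-coded (reverse-coded value = 7 − response):
  item 1: 2
  item 2: 7 − 5 = 2
  item 6: 6
  item 7: 3
  item 9: 2
  item 10: 7 − 4 = 3
  item 12: 7 − 5 = 2
Sum = 2 + 2 + 6 + 3 + 2 + 3 + 2 = 20

20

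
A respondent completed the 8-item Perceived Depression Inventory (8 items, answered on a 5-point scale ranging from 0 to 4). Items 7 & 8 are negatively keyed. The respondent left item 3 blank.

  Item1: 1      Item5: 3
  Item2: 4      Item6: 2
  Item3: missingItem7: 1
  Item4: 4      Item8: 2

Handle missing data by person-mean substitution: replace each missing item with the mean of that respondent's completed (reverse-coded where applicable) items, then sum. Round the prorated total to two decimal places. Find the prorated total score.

Reverse-coded (reverse-coded value = 4 − response):
  item 7: 4 − 1 = 3
  item 8: 4 − 2 = 2
Completed scored items (7 of 8): 1, 4, 4, 3, 2, 3, 2; sum = 19.
Person mean = 19 / 7 ≈ 2.7143
Prorated total = (19 / 7) × 8 = 21.71 (to 2 dp)

21.71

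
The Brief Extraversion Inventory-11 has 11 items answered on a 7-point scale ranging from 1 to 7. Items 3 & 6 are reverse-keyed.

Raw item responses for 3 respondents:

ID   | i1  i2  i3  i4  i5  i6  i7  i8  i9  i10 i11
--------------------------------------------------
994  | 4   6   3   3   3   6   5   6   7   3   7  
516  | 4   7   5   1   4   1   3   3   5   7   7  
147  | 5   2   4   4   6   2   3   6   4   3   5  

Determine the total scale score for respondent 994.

Respondent 994 raw: 4, 6, 3, 3, 3, 6, 5, 6, 7, 3, 7.
Reverse-coded (on a 1–7 scale, reversed = 8 − raw):
  item 1: 4
  item 2: 6
  item 3: 8 − 3 = 5
  item 4: 3
  item 5: 3
  item 6: 8 − 6 = 2
  item 7: 5
  item 8: 6
  item 9: 7
  item 10: 3
  item 11: 7
Sum = 4 + 6 + 5 + 3 + 3 + 2 + 5 + 6 + 7 + 3 + 7 = 51

51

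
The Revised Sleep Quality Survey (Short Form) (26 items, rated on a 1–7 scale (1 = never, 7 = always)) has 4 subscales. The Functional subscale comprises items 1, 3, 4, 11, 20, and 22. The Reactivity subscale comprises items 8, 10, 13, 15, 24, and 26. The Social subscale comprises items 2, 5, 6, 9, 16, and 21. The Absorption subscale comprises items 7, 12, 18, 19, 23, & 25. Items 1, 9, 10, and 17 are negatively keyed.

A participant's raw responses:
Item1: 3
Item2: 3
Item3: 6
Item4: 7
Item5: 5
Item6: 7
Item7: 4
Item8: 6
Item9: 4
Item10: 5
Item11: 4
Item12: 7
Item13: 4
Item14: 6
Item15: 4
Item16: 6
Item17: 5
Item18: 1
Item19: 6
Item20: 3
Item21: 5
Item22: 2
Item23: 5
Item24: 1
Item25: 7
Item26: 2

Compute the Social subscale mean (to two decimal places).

5.00

Social items: 2, 5, 6, 9, 16, 21.
Of these, item 9 is negatively keyed; reverse-coded value = 8 − response.
  item 2: 3
  item 5: 5
  item 6: 7
  item 9: 8 − 4 = 4
  item 16: 6
  item 21: 5
Sum = 3 + 5 + 7 + 4 + 6 + 5 = 30
Mean = 30 / 6 = 5.00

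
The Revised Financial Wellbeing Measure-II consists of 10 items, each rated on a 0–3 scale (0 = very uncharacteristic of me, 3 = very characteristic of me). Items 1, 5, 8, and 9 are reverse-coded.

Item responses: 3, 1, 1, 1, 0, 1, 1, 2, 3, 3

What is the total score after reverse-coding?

Apply reverse scoring (reversed = (0+3) − raw = 3 − raw):
  item 1: 3 − 3 = 0
  item 5: 3 − 0 = 3
  item 8: 3 − 2 = 1
  item 9: 3 − 3 = 0
Scored items: 0, 1, 1, 1, 3, 1, 1, 1, 0, 3
Total = 0 + 1 + 1 + 1 + 3 + 1 + 1 + 1 + 0 + 3 = 12

12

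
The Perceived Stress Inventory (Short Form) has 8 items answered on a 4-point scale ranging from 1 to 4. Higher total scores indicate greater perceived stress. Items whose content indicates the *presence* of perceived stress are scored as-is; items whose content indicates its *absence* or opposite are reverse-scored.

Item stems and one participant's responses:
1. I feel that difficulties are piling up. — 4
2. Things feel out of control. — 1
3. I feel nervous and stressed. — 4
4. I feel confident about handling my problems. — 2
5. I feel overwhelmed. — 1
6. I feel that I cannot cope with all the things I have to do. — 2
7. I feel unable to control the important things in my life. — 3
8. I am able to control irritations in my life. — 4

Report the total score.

19

Items 4, 8 describe the absence/opposite of perceived stress → reverse-score.
on a 1–4 scale, reversed = 5 − raw.
  item 1: 4
  item 2: 1
  item 3: 4
  item 4: 5 − 2 = 3
  item 5: 1
  item 6: 2
  item 7: 3
  item 8: 5 − 4 = 1
Total = 4 + 1 + 4 + 3 + 1 + 2 + 3 + 1 = 19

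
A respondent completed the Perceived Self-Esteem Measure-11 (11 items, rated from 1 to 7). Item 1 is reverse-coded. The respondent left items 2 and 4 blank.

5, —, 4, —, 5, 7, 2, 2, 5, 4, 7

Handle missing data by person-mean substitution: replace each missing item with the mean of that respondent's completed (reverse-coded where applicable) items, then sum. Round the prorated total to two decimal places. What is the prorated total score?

47.67

Reverse-coded (reverse-coded value = 8 − response):
  item 1: 8 − 5 = 3
Completed scored items (9 of 11): 3, 4, 5, 7, 2, 2, 5, 4, 7; sum = 39.
Person mean = 39 / 9 ≈ 4.3333
Prorated total = (39 / 9) × 11 = 47.67 (to 2 dp)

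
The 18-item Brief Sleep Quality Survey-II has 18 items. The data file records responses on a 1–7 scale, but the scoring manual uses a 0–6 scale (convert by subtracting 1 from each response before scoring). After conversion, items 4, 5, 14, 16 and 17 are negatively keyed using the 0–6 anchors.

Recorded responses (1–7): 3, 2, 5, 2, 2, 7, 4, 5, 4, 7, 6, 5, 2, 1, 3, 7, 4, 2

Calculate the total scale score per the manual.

Convert to 0–6: 2, 1, 4, 1, 1, 6, 3, 4, 3, 6, 5, 4, 1, 0, 2, 6, 3, 1
Reverse-coded (reverse-coded value = 6 − response):
  item 4: 6 − 1 = 5
  item 5: 6 − 1 = 5
  item 14: 6 − 0 = 6
  item 16: 6 − 6 = 0
  item 17: 6 − 3 = 3
Scored: 2, 1, 4, 5, 5, 6, 3, 4, 3, 6, 5, 4, 1, 6, 2, 0, 3, 1
Total = 61

61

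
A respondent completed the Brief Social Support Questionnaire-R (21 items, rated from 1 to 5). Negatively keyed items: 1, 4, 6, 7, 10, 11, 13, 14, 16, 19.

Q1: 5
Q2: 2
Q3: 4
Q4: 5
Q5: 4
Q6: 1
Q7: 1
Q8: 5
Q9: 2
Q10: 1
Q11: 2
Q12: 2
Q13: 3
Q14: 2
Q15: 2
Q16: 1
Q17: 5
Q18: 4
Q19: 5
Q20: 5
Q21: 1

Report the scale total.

70

Reverse-coded items (on a 1–5 scale, reversed = 6 − raw):
  item 1: 6 − 5 = 1
  item 4: 6 − 5 = 1
  item 6: 6 − 1 = 5
  item 7: 6 − 1 = 5
  item 10: 6 − 1 = 5
  item 11: 6 − 2 = 4
  item 13: 6 − 3 = 3
  item 14: 6 − 2 = 4
  item 16: 6 − 1 = 5
  item 19: 6 − 5 = 1
After reverse-coding: 1, 2, 4, 1, 4, 5, 5, 5, 2, 5, 4, 2, 3, 4, 2, 5, 5, 4, 1, 5, 1
Total = 1 + 2 + 4 + 1 + 4 + 5 + 5 + 5 + 2 + 5 + 4 + 2 + 3 + 4 + 2 + 5 + 5 + 4 + 1 + 5 + 1 = 70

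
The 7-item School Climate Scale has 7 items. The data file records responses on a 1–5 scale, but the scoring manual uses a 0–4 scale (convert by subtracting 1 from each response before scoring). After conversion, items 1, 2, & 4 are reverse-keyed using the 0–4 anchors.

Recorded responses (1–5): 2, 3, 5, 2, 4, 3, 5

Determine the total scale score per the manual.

21

Convert to 0–4: 1, 2, 4, 1, 3, 2, 4
Reverse-coded (reverse-coded value = 4 − response):
  item 1: 4 − 1 = 3
  item 2: 4 − 2 = 2
  item 4: 4 − 1 = 3
Scored: 3, 2, 4, 3, 3, 2, 4
Total = 21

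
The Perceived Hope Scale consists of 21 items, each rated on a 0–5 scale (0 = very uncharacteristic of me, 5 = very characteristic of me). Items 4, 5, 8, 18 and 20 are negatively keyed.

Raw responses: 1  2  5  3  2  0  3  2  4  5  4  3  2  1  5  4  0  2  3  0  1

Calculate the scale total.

Raw sum = 52. Negatively keyed items: 4, 5, 8, 18, 20; their raw sum = 9.
Each reversal replaces raw with 5 − raw, changing the total by 5 − 2·raw per item.
Total = 52 + 5·5 − 2·9 = 52 + 25 − 18 = 59

59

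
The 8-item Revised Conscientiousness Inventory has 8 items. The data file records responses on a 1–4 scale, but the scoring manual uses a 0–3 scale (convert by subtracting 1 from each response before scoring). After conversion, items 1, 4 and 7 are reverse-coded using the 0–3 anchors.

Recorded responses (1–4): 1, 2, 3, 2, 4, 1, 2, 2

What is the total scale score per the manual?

14

Convert to 0–3: 0, 1, 2, 1, 3, 0, 1, 1
Reverse-coded (on a 0–3 scale, reversed = 3 − raw):
  item 1: 3 − 0 = 3
  item 4: 3 − 1 = 2
  item 7: 3 − 1 = 2
Scored: 3, 1, 2, 2, 3, 0, 2, 1
Total = 14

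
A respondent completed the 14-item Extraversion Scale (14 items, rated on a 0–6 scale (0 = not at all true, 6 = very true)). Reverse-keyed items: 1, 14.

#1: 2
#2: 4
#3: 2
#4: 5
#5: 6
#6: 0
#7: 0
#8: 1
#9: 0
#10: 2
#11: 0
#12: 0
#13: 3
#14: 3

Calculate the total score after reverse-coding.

30

Reverse-coded items (on a 0–6 scale, reversed = 6 − raw):
  item 1: 6 − 2 = 4
  item 14: 6 − 3 = 3
Scored responses: 4, 4, 2, 5, 6, 0, 0, 1, 0, 2, 0, 0, 3, 3
Total = 4 + 4 + 2 + 5 + 6 + 0 + 0 + 1 + 0 + 2 + 0 + 0 + 3 + 3 = 30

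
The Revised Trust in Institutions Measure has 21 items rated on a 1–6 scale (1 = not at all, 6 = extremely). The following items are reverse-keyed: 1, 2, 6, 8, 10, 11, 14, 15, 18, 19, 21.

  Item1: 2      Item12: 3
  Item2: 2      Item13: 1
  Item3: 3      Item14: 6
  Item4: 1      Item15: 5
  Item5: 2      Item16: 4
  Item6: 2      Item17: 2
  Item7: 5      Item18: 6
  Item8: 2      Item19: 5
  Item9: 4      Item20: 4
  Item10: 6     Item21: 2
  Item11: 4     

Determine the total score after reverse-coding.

64

Reversing items 1, 2, 6, 8, 10, 11, 14, 15, 18, 19, and 21 with 7 − raw:
Total = (7−2) + (7−2) + 3 + 1 + 2 + (7−2) + 5 + (7−2) + 4 + (7−6) + (7−4) + 3 + 1 + (7−6) + (7−5) + 4 + 2 + (7−6) + (7−5) + 4 + (7−2)
      = 5 + 5 + 3 + 1 + 2 + 5 + 5 + 5 + 4 + 1 + 3 + 3 + 1 + 1 + 2 + 4 + 2 + 1 + 2 + 4 + 5 = 64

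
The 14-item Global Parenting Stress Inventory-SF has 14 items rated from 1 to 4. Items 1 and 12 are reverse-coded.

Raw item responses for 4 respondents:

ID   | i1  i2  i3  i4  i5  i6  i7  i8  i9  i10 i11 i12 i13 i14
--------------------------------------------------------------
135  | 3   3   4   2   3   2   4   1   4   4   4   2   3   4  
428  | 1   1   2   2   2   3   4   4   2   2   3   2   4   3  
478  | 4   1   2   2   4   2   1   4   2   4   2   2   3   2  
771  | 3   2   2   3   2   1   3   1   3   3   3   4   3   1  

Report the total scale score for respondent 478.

Respondent 478 raw: 4, 1, 2, 2, 4, 2, 1, 4, 2, 4, 2, 2, 3, 2.
Reverse-coded (reversed = (1+4) − raw = 5 − raw):
  item 1: 5 − 4 = 1
  item 2: 1
  item 3: 2
  item 4: 2
  item 5: 4
  item 6: 2
  item 7: 1
  item 8: 4
  item 9: 2
  item 10: 4
  item 11: 2
  item 12: 5 − 2 = 3
  item 13: 3
  item 14: 2
Sum = 1 + 1 + 2 + 2 + 4 + 2 + 1 + 4 + 2 + 4 + 2 + 3 + 3 + 2 = 33

33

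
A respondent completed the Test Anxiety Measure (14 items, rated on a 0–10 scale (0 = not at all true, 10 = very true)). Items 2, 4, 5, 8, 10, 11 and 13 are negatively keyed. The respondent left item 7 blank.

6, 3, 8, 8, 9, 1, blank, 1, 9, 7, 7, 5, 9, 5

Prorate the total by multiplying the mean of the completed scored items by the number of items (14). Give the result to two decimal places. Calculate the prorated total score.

Reverse-coded (reversed = (0+10) − raw = 10 − raw):
  item 2: 10 − 3 = 7
  item 4: 10 − 8 = 2
  item 5: 10 − 9 = 1
  item 8: 10 − 1 = 9
  item 10: 10 − 7 = 3
  item 11: 10 − 7 = 3
  item 13: 10 − 9 = 1
Completed scored items (13 of 14): 6, 7, 8, 2, 1, 1, 9, 9, 3, 3, 5, 1, 5; sum = 60.
Person mean = 60 / 13 ≈ 4.6154
Prorated total = (60 / 13) × 14 = 64.62 (to 2 dp)

64.62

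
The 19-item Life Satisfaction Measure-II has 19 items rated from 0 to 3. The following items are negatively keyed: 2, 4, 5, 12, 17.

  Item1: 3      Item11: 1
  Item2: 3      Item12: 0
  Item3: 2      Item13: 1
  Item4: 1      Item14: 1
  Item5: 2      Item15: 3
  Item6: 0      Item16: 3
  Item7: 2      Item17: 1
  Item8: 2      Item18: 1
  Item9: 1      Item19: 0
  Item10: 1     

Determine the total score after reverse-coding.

29

Apply reverse scoring (reversed = (0+3) − raw = 3 − raw):
  item 2: 3 − 3 = 0
  item 4: 3 − 1 = 2
  item 5: 3 − 2 = 1
  item 12: 3 − 0 = 3
  item 17: 3 − 1 = 2
Scored responses: 3, 0, 2, 2, 1, 0, 2, 2, 1, 1, 1, 3, 1, 1, 3, 3, 2, 1, 0
Total = 3 + 0 + 2 + 2 + 1 + 0 + 2 + 2 + 1 + 1 + 1 + 3 + 1 + 1 + 3 + 3 + 2 + 1 + 0 = 29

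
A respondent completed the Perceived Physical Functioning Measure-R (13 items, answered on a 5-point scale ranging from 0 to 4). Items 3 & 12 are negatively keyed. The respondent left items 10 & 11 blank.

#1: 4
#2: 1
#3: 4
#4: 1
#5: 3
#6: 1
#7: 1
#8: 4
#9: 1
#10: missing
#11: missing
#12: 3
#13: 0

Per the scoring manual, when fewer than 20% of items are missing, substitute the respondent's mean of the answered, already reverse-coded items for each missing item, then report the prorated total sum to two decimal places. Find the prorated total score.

20.09

Reverse-coded (reverse-coded value = 4 − response):
  item 3: 4 − 4 = 0
  item 12: 4 − 3 = 1
Completed scored items (11 of 13): 4, 1, 0, 1, 3, 1, 1, 4, 1, 1, 0; sum = 17.
Person mean = 17 / 11 ≈ 1.5455
Prorated total = (17 / 11) × 13 = 20.09 (to 2 dp)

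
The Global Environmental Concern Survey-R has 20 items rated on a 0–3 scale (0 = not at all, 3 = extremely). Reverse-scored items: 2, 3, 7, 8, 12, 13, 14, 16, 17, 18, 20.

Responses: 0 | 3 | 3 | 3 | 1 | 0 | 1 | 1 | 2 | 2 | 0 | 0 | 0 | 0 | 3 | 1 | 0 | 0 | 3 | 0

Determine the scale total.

Reverse-scored items use 3 − raw:
  item 2: 3 − 3 = 0
  item 3: 3 − 3 = 0
  item 7: 3 − 1 = 2
  item 8: 3 − 1 = 2
  item 12: 3 − 0 = 3
  item 13: 3 − 0 = 3
  item 14: 3 − 0 = 3
  item 16: 3 − 1 = 2
  item 17: 3 − 0 = 3
  item 18: 3 − 0 = 3
  item 20: 3 − 0 = 3
Scored items: 0, 0, 0, 3, 1, 0, 2, 2, 2, 2, 0, 3, 3, 3, 3, 2, 3, 3, 3, 3
Total = 0 + 0 + 0 + 3 + 1 + 0 + 2 + 2 + 2 + 2 + 0 + 3 + 3 + 3 + 3 + 2 + 3 + 3 + 3 + 3 = 38

38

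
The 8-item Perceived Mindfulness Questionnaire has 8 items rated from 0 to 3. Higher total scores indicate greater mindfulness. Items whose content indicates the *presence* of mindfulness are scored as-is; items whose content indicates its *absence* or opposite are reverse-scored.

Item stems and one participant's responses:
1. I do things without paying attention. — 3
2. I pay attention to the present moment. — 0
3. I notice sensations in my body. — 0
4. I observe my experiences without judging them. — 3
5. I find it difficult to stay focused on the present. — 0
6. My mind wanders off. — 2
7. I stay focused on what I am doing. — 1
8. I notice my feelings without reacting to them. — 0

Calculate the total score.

8

Items 1, 5, 6 describe the absence/opposite of mindfulness → reverse-score.
reverse-coded value = 3 − response.
  item 1: 3 − 3 = 0
  item 2: 0
  item 3: 0
  item 4: 3
  item 5: 3 − 0 = 3
  item 6: 3 − 2 = 1
  item 7: 1
  item 8: 0
Total = 0 + 0 + 0 + 3 + 3 + 1 + 1 + 0 = 8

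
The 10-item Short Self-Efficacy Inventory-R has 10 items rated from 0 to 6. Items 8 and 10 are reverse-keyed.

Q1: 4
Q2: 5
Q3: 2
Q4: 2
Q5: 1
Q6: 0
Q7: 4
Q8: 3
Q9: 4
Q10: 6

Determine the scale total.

25

Raw sum = 31. Reverse-keyed items: 8, 10; their raw sum = 9.
Each reversal replaces raw with 6 − raw, changing the total by 6 − 2·raw per item.
Total = 31 + 2·6 − 2·9 = 31 + 12 − 18 = 25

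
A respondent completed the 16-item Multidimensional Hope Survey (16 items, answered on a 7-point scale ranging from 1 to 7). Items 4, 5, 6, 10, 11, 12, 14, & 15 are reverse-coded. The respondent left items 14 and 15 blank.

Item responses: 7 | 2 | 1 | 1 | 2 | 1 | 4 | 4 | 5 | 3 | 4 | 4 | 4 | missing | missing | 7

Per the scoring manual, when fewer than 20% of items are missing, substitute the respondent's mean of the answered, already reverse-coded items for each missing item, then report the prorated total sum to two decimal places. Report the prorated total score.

76.57

Reverse-coded (on a 1–7 scale, reversed = 8 − raw):
  item 4: 8 − 1 = 7
  item 5: 8 − 2 = 6
  item 6: 8 − 1 = 7
  item 10: 8 − 3 = 5
  item 11: 8 − 4 = 4
  item 12: 8 − 4 = 4
Completed scored items (14 of 16): 7, 2, 1, 7, 6, 7, 4, 4, 5, 5, 4, 4, 4, 7; sum = 67.
Person mean = 67 / 14 ≈ 4.7857
Prorated total = (67 / 14) × 16 = 76.57 (to 2 dp)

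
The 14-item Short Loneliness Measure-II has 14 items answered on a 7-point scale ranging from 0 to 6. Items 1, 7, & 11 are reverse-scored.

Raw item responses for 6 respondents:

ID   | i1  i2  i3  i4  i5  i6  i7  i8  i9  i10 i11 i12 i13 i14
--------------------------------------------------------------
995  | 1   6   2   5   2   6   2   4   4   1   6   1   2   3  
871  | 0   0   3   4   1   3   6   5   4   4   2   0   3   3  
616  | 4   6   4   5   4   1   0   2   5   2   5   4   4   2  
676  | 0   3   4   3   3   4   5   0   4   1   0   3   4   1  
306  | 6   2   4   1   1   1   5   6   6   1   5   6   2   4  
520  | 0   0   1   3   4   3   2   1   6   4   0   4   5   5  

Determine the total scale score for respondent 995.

45

Respondent 995 raw: 1, 6, 2, 5, 2, 6, 2, 4, 4, 1, 6, 1, 2, 3.
Reverse-coded (reverse-coded value = 6 − response):
  item 1: 6 − 1 = 5
  item 2: 6
  item 3: 2
  item 4: 5
  item 5: 2
  item 6: 6
  item 7: 6 − 2 = 4
  item 8: 4
  item 9: 4
  item 10: 1
  item 11: 6 − 6 = 0
  item 12: 1
  item 13: 2
  item 14: 3
Sum = 5 + 6 + 2 + 5 + 2 + 6 + 4 + 4 + 4 + 1 + 0 + 1 + 2 + 3 = 45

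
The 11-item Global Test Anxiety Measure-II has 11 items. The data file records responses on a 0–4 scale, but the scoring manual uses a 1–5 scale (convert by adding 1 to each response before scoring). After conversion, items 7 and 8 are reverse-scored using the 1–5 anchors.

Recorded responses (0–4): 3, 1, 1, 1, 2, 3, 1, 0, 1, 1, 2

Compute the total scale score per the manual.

33

Convert to 1–5: 4, 2, 2, 2, 3, 4, 2, 1, 2, 2, 3
Reverse-coded (reversed = (1+5) − raw = 6 − raw):
  item 7: 6 − 2 = 4
  item 8: 6 − 1 = 5
Scored: 4, 2, 2, 2, 3, 4, 4, 5, 2, 2, 3
Total = 33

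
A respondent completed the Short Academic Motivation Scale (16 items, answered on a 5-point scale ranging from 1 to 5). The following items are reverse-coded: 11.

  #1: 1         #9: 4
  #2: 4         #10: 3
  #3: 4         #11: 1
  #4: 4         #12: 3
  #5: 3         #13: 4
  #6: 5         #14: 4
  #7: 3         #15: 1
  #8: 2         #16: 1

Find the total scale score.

51

Reverse-coded items (reversed = (1+5) − raw = 6 − raw):
  item 11: 6 − 1 = 5
After reverse-coding: 1, 4, 4, 4, 3, 5, 3, 2, 4, 3, 5, 3, 4, 4, 1, 1
Total = 1 + 4 + 4 + 4 + 3 + 5 + 3 + 2 + 4 + 3 + 5 + 3 + 4 + 4 + 1 + 1 = 51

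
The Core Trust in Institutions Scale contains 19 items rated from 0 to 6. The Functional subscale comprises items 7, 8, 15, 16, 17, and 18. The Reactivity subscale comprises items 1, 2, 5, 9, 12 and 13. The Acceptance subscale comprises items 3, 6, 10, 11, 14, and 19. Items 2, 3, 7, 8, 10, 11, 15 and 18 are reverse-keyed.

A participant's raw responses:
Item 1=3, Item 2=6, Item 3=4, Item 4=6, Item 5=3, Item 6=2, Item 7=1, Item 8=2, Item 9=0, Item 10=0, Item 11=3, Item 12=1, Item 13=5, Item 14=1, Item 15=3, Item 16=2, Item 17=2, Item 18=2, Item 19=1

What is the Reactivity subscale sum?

12

Reactivity items: 1, 2, 5, 9, 12, 13.
Of these, item 2 is reverse-keyed; on a 0–6 scale, reversed = 6 − raw.
  item 1: 3
  item 2: 6 − 6 = 0
  item 5: 3
  item 9: 0
  item 12: 1
  item 13: 5
Sum = 3 + 0 + 3 + 0 + 1 + 5 = 12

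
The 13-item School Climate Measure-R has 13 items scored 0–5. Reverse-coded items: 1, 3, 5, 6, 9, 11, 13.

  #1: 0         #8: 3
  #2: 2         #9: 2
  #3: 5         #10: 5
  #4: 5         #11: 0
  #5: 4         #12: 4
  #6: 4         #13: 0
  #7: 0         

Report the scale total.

Reversing items 1, 3, 5, 6, 9, 11 and 13 with 5 − raw:
Total = (5−0) + 2 + (5−5) + 5 + (5−4) + (5−4) + 0 + 3 + (5−2) + 5 + (5−0) + 4 + (5−0)
      = 5 + 2 + 0 + 5 + 1 + 1 + 0 + 3 + 3 + 5 + 5 + 4 + 5 = 39

39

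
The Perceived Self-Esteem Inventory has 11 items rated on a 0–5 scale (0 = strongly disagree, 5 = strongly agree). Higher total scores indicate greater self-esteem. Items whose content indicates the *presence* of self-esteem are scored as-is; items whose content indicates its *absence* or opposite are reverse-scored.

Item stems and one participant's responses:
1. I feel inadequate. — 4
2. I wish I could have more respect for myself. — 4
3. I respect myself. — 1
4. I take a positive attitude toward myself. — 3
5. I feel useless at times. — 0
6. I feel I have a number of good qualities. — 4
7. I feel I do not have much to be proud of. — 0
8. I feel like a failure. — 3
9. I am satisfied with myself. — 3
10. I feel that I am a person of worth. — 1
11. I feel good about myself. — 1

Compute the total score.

27

Items 1, 2, 5, 7, 8 describe the absence/opposite of self-esteem → reverse-score.
on a 0–5 scale, reversed = 5 − raw.
  item 1: 5 − 4 = 1
  item 2: 5 − 4 = 1
  item 3: 1
  item 4: 3
  item 5: 5 − 0 = 5
  item 6: 4
  item 7: 5 − 0 = 5
  item 8: 5 − 3 = 2
  item 9: 3
  item 10: 1
  item 11: 1
Total = 1 + 1 + 1 + 3 + 5 + 4 + 5 + 2 + 3 + 1 + 1 = 27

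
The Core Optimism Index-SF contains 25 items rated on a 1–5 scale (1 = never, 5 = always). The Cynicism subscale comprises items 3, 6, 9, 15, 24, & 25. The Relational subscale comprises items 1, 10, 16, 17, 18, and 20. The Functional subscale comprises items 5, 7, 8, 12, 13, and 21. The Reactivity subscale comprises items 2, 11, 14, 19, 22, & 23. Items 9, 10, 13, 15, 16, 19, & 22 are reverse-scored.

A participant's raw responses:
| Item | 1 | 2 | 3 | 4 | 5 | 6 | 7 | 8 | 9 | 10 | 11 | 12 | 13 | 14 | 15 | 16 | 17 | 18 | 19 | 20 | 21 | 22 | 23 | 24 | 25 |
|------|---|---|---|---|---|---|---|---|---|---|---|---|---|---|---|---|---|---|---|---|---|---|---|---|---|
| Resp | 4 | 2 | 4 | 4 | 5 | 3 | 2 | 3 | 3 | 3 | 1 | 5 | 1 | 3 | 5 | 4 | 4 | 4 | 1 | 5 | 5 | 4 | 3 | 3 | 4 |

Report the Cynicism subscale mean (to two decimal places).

3.00

Cynicism items: 3, 6, 9, 15, 24, 25.
Of these, items 9 & 15 are reverse-scored; on a 1–5 scale, reversed = 6 − raw.
  item 3: 4
  item 6: 3
  item 9: 6 − 3 = 3
  item 15: 6 − 5 = 1
  item 24: 3
  item 25: 4
Sum = 4 + 3 + 3 + 1 + 3 + 4 = 18
Mean = 18 / 6 = 3.00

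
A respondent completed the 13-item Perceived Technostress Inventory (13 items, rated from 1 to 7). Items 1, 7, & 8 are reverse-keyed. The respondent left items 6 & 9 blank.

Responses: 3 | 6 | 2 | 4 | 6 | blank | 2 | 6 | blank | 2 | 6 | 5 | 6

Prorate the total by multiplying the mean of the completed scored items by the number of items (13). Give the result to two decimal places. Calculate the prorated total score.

Reverse-coded (on a 1–7 scale, reversed = 8 − raw):
  item 1: 8 − 3 = 5
  item 7: 8 − 2 = 6
  item 8: 8 − 6 = 2
Completed scored items (11 of 13): 5, 6, 2, 4, 6, 6, 2, 2, 6, 5, 6; sum = 50.
Person mean = 50 / 11 ≈ 4.5455
Prorated total = (50 / 11) × 13 = 59.09 (to 2 dp)

59.09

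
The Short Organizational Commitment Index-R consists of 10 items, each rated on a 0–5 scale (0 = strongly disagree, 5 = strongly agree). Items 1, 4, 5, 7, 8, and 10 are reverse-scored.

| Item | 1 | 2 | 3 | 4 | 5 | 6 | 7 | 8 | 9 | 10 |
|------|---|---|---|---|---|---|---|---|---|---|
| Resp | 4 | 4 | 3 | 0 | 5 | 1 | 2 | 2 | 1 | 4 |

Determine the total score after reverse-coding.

22

Raw sum = 26. Reverse-scored items: 1, 4, 5, 7, 8, 10; their raw sum = 17.
Each reversal replaces raw with 5 − raw, changing the total by 5 − 2·raw per item.
Total = 26 + 6·5 − 2·17 = 26 + 30 − 34 = 22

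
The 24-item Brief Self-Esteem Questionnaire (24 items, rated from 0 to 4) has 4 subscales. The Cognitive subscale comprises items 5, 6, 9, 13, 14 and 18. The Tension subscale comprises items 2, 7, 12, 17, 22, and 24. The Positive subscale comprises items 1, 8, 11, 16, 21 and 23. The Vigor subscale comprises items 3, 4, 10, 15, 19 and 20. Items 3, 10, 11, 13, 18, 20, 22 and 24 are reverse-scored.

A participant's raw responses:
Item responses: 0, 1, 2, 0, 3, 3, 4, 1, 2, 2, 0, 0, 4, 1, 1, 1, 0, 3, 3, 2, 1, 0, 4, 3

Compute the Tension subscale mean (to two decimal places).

Tension items: 2, 7, 12, 17, 22, 24.
Of these, items 22 & 24 are reverse-scored; reverse-coded value = 4 − response.
  item 2: 1
  item 7: 4
  item 12: 0
  item 17: 0
  item 22: 4 − 0 = 4
  item 24: 4 − 3 = 1
Sum = 1 + 4 + 0 + 0 + 4 + 1 = 10
Mean = 10 / 6 = 1.67

1.67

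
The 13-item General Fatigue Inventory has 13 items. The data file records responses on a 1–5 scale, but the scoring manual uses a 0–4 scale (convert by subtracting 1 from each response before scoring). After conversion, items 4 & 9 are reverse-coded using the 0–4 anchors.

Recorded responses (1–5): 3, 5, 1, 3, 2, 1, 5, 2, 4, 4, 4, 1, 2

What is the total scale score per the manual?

Convert to 0–4: 2, 4, 0, 2, 1, 0, 4, 1, 3, 3, 3, 0, 1
Reverse-coded (on a 0–4 scale, reversed = 4 − raw):
  item 4: 4 − 2 = 2
  item 9: 4 − 3 = 1
Scored: 2, 4, 0, 2, 1, 0, 4, 1, 1, 3, 3, 0, 1
Total = 22

22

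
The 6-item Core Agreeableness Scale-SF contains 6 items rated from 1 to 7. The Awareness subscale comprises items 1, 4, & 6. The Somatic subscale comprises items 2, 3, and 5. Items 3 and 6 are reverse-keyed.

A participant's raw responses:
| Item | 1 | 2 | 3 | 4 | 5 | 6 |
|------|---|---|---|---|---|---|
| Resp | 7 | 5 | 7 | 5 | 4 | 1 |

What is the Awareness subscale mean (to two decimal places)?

Awareness items: 1, 4, 6.
Of these, item 6 is reverse-keyed; on a 1–7 scale, reversed = 8 − raw.
  item 1: 7
  item 4: 5
  item 6: 8 − 1 = 7
Sum = 7 + 5 + 7 = 19
Mean = 19 / 3 = 6.33

6.33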